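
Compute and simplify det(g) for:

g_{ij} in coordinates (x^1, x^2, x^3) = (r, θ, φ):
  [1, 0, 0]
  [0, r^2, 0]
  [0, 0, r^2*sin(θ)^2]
Diagonal metric: det(g) = g_{11}·g_{22}·g_{33}
= (1)·(r^2)·(r^2*sin(θ)^2)
det(g) = r^4*sin(θ)^2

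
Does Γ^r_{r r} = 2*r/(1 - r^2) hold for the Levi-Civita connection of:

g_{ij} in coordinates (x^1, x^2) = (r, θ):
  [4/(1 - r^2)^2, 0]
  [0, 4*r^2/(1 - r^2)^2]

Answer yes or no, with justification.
Γ^r_{r r} = (1/2) g^{rr} (∂_r g_{rr} + ∂_r g_{rr} - ∂_r g_{rr}) = (1/2)((1 - r^2)^2/4)((16*r/(1 - r^2)^3) + (16*r/(1 - r^2)^3) - (16*r/(1 - r^2)^3)) = 2*r/(1 - r^2)
This equals the proposed value 2*r/(1 - r^2).
Yes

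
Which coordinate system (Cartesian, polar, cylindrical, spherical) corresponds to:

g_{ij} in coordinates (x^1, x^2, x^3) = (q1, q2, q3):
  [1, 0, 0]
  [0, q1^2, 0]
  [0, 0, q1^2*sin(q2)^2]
The line element ds^2 = dq1^2 + q1^2 dq2^2 + q1^2 sin(q2)^2 dq3^2 is dr^2 + r^2 dθ^2 + r^2 sin(θ)^2 dφ^2 with q1 = r, q2 = θ, q3 = φ.
spherical coordinates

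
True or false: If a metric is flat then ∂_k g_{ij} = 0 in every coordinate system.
Flatness means R^i_{jkl} = 0; the components can still vary, e.g. the flat plane in polar coordinates has g_{θθ} = r^2.
False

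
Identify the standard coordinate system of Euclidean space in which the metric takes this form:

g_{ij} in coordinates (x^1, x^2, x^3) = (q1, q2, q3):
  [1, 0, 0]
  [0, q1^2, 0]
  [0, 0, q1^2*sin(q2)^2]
The line element ds^2 = dq1^2 + q1^2 dq2^2 + q1^2 sin(q2)^2 dq3^2 is dr^2 + r^2 dθ^2 + r^2 sin(θ)^2 dφ^2 with q1 = r, q2 = θ, q3 = φ.
spherical coordinates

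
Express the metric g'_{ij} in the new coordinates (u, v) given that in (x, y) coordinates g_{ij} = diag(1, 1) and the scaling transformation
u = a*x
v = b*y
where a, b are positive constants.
Invert the transformation: x = u/a, y = v/b
g'_{ij} = (∂x^k/∂x'^i)(∂x^l/∂x'^j) g_{kl}; with g_{kl} = δ_{kl} this is Σ_k (∂x^k/∂x'^i)(∂x^k/∂x'^j).
Jacobian: ∂x/∂u = 1/a, ∂x/∂v = 0, ∂y/∂u = 0, ∂y/∂v = 1/b
g'_{uu} = (1/a)(1/a) + (0)(0) = 1/a^2
g'_{uv} = (1/a)(0) + (0)(1/b) = 0
g'_{vv} = (0)(0) + (1/b)(1/b) = 1/b^2
g'_{ij} = diag(1/a^2, 1/b^2)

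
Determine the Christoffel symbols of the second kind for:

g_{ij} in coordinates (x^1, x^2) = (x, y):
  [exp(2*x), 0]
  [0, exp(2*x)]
Using Γ^k_{ij} = (1/2) g^{km} (∂_i g_{mj} + ∂_j g_{mi} - ∂_m g_{ij}); the metric is diagonal, so only the m = k term contributes.
Non-zero symbols (using the symmetry Γ^k_{ij} = Γ^k_{ji}):
Γ^x_{x x} = (1/2) g^{xx} (∂_x g_{xx} + ∂_x g_{xx} - ∂_x g_{xx}) = (1/2)(exp(-2*x))((2*exp(2*x)) + (2*exp(2*x)) - (2*exp(2*x))) = 1
Γ^x_{y y} = (1/2) g^{xx} (∂_y g_{xy} + ∂_y g_{xy} - ∂_x g_{yy}) = (1/2)(exp(-2*x))((0) + (0) - (2*exp(2*x))) = -1
Γ^y_{x y} = (1/2) g^{yy} (∂_x g_{yy} + ∂_y g_{yx} - ∂_y g_{xy}) = (1/2)(exp(-2*x))((2*exp(2*x)) + (0) - (0)) = 1
All other Christoffel symbols are zero.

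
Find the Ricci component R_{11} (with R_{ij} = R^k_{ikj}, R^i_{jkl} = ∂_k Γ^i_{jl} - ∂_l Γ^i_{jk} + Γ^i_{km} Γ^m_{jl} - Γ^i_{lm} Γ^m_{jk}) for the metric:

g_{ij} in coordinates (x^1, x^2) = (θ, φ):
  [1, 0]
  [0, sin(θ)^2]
Non-zero Christoffel symbols (Γ^k_{ij} = Γ^k_{ji}):
Γ^θ_{φ φ} = -sin(2*θ)/2
Γ^φ_{θ φ} = 1/tan(θ)
R^θ_{θ θ θ} = 0 (a repeated index in an antisymmetric pair)
R^φ_{θ φ θ} = ∂_φ Γ^φ_{θ θ} - ∂_θ Γ^φ_{θ φ} + Γ^φ_{φ m} Γ^m_{θ θ} - Γ^φ_{θ m} Γ^m_{θ φ}
  = (0) - (-1/sin(θ)^2) + (0) - (1/tan(θ)^2) = 1
R_{θθ} = R^θ_{θ θ θ} + R^φ_{θ φ θ} = (0) + (1) = 1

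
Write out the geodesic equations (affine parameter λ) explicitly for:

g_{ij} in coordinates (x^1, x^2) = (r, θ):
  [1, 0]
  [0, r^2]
Geodesic equation: d^2x^k/dλ^2 + Γ^k_{ij} (dx^i/dλ)(dx^j/dλ) = 0.
Non-zero Christoffel symbols:
Γ^r_{θ θ} = -r
Γ^θ_{r θ} = 1/r
Substituting (the symmetric pair Γ^k_{ij}, Γ^k_{ji} combines into a factor 2):
d^2r/dλ^2 - r (dθ/dλ)^2 = 0
d^2θ/dλ^2 + (2/r) (dr/dλ)(dθ/dλ) = 0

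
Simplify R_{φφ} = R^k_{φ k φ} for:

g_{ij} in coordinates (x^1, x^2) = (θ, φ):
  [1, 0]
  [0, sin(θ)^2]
Non-zero Christoffel symbols (Γ^k_{ij} = Γ^k_{ji}):
Γ^θ_{φ φ} = -sin(2*θ)/2
Γ^φ_{θ φ} = 1/tan(θ)
R^θ_{φ θ φ} = ∂_θ Γ^θ_{φ φ} - ∂_φ Γ^θ_{φ θ} + Γ^θ_{θ m} Γ^m_{φ φ} - Γ^θ_{φ m} Γ^m_{φ θ}
  = (-cos(2*θ)) - (0) + (0) - (-cos(θ)^2) = sin(θ)^2
R^φ_{φ φ φ} = 0 (a repeated index in an antisymmetric pair)
R_{φφ} = R^θ_{φ θ φ} + R^φ_{φ φ φ} = (sin(θ)^2) + (0) = sin(θ)^2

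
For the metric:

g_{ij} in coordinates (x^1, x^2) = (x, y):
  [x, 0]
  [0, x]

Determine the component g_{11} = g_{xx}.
With x^1 = x, x^2 = y, g_{11} = g_{xx} is the row-1, column-1 entry of the matrix.
g_{11} = x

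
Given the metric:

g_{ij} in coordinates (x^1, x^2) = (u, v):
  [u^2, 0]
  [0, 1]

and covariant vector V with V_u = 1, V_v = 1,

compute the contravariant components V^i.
Inverse metric (diagonal): g^{uu} = 1/u^2, g^{vv} = 1
V^i = g^{ij} V_j:
V^u = (1/u^2)(1) + (0)(1) = 1/u^2
V^v = (0)(1) + (1)(1) = 1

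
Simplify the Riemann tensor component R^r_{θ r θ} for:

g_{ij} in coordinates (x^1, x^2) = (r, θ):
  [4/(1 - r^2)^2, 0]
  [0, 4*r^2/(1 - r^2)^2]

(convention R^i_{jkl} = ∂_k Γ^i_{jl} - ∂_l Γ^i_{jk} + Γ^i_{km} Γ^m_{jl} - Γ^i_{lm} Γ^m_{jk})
Non-zero Christoffel symbols (Γ^k_{ij} = Γ^k_{ji}):
Γ^r_{r r} = 2*r/(1 - r^2)
Γ^r_{θ θ} = (r^3 + r)/(r^2 - 1)
Γ^θ_{r θ} = (-r^2 - 1)/(r^3 - r)
R^r_{θ r θ} = ∂_r Γ^r_{θ θ} - ∂_θ Γ^r_{θ r} + Γ^r_{r m} Γ^m_{θ θ} - Γ^r_{θ m} Γ^m_{θ r}
  = ((r^4 - 4*r^2 - 1)/(r^2 - 1)^2) - (0) + (-2*r^2*(r^2 + 1)/(r^2 - 1)^2) - (-(r^2 + 1)^2/(r^2 - 1)^2) = -4*r^2/(r^2 - 1)^2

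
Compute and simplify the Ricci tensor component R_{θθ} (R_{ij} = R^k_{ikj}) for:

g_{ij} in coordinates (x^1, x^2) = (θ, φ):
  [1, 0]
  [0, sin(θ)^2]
Non-zero Christoffel symbols (Γ^k_{ij} = Γ^k_{ji}):
Γ^θ_{φ φ} = -sin(2*θ)/2
Γ^φ_{θ φ} = 1/tan(θ)
R^θ_{θ θ θ} = 0 (a repeated index in an antisymmetric pair)
R^φ_{θ φ θ} = ∂_φ Γ^φ_{θ θ} - ∂_θ Γ^φ_{θ φ} + Γ^φ_{φ m} Γ^m_{θ θ} - Γ^φ_{θ m} Γ^m_{θ φ}
  = (0) - (-1/sin(θ)^2) + (0) - (1/tan(θ)^2) = 1
R_{θθ} = R^θ_{θ θ θ} + R^φ_{θ φ θ} = (0) + (1) = 1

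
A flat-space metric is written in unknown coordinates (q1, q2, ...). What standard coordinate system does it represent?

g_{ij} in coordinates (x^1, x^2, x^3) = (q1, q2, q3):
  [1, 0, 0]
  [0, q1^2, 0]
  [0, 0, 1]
The line element ds^2 = dq1^2 + q1^2 dq2^2 + dq3^2 is dr^2 + r^2 dθ^2 + dz^2 with q1 = r, q2 = θ, q3 = z.
cylindrical coordinates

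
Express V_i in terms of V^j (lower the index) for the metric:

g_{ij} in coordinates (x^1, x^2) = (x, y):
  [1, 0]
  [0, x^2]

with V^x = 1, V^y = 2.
V_i = g_{ij} V^j:
V_x = (1)(1) + (0)(2) = 1
V_y = (0)(1) + (x^2)(2) = 2*x^2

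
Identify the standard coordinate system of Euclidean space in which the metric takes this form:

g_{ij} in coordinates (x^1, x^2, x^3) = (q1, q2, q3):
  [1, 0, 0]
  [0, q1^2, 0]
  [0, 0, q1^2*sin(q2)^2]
The line element ds^2 = dq1^2 + q1^2 dq2^2 + q1^2 sin(q2)^2 dq3^2 is dr^2 + r^2 dθ^2 + r^2 sin(θ)^2 dφ^2 with q1 = r, q2 = θ, q3 = φ.
spherical coordinates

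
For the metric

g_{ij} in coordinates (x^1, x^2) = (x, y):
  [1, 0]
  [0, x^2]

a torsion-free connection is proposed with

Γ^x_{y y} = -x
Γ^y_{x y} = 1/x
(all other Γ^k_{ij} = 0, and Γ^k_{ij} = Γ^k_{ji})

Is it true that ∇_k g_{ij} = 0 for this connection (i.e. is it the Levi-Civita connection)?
Using ∇_k g_{ij} = ∂_k g_{ij} - Γ^m_{ki} g_{mj} - Γ^m_{kj} g_{im}:
e.g. ∇_x g_{yy} = (2*x) - (x) - (x) = 0
Every component ∇_k g_{ij} vanishes: the connection is metric compatible.
Yes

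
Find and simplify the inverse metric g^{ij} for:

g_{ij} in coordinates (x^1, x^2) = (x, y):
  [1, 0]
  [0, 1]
The metric is diagonal, so g^{ij} is diagonal with entries 1/g_{ii}: diag(1, 1).
g^{ij}:
  [1, 0]
  [0, 1]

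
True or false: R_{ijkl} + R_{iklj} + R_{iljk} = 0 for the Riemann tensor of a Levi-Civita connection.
This is the first (algebraic) Bianchi identity.
True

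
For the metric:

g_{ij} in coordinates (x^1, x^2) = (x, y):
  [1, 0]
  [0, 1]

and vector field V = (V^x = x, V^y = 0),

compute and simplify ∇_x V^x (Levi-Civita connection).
All Christoffel symbols are zero.
∇_x V^x = ∂_x V^x + Γ^x_{x j} V^j
  = (1) + (0)(x) + (0)(0)
  = 1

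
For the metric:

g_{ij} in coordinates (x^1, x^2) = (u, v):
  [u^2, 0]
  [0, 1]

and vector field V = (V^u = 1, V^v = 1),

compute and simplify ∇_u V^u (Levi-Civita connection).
Non-zero Christoffel symbols:
Γ^u_{u u} = 1/u
∇_u V^u = ∂_u V^u + Γ^u_{u j} V^j
  = (0) + (1/u)(1) + (0)(1)
  = 1/u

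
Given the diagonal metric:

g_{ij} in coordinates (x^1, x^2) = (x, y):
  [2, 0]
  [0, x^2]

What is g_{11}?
With x^1 = x, x^2 = y, g_{11} = g_{xx} is the row-1, column-1 entry of the matrix.
g_{11} = 2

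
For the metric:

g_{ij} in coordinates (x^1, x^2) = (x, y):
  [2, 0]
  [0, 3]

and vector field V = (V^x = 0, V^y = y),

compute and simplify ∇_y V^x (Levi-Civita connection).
All Christoffel symbols are zero.
∇_y V^x = ∂_y V^x + Γ^x_{y j} V^j
  = (0) + (0)(0) + (0)(y)
  = 0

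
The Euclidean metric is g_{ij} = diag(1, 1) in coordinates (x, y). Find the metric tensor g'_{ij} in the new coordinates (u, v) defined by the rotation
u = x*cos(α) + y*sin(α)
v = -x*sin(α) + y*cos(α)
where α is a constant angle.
Invert the transformation: x = u*cos(α) - v*sin(α), y = u*sin(α) + v*cos(α)
g'_{ij} = (∂x^k/∂x'^i)(∂x^l/∂x'^j) g_{kl}; with g_{kl} = δ_{kl} this is Σ_k (∂x^k/∂x'^i)(∂x^k/∂x'^j).
Jacobian: ∂x/∂u = cos(α), ∂x/∂v = -sin(α), ∂y/∂u = sin(α), ∂y/∂v = cos(α)
g'_{uu} = (cos(α))(cos(α)) + (sin(α))(sin(α)) = 1
g'_{uv} = (cos(α))(-sin(α)) + (sin(α))(cos(α)) = 0
g'_{vv} = (-sin(α))(-sin(α)) + (cos(α))(cos(α)) = 1
g'_{ij} = diag(1, 1)
The Euclidean metric is invariant under rotations.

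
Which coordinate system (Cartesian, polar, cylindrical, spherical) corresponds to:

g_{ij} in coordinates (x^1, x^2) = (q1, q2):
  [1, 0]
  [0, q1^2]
The line element ds^2 = dq1^2 + q1^2 dq2^2 is dr^2 + r^2 dθ^2 with q1 = r, q2 = θ.
polar coordinates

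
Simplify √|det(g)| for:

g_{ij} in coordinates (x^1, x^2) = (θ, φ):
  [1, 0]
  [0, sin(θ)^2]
det(g) = sin(θ)^2
√|det(g)| = sin(θ) (taking 0 < θ < π so that |sin(θ)| = sin(θ))
Volume element: dV = sin(θ) dθ dφ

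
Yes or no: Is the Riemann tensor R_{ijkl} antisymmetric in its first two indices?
R_{ijkl} = -R_{jikl} (follows from metric compatibility).
Yes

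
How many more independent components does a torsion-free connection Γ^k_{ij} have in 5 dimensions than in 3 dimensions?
Independent components in n dimensions: n × n(n+1)/2 = n^2(n+1)/2.
5D: 5 × 15 = 75
3D: 3 × 6 = 18
Difference = 75 - 18 = 57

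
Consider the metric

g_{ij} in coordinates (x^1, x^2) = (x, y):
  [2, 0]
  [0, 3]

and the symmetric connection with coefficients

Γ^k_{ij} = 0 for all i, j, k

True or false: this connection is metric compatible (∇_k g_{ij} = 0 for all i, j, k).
Using ∇_k g_{ij} = ∂_k g_{ij} - Γ^m_{ki} g_{mj} - Γ^m_{kj} g_{im}:
e.g. ∇_x g_{xx} = (0) - (0) - (0) = 0
Every component ∇_k g_{ij} vanishes: the connection is metric compatible.
True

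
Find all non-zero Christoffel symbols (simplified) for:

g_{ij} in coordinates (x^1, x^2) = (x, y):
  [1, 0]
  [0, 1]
Using Γ^k_{ij} = (1/2) g^{km} (∂_i g_{mj} + ∂_j g_{mi} - ∂_m g_{ij}); the metric is diagonal, so only the m = k term contributes.
Every metric component is constant, so all ∂_m g_{ij} = 0 and every Christoffel symbol vanishes.
All Christoffel symbols are zero.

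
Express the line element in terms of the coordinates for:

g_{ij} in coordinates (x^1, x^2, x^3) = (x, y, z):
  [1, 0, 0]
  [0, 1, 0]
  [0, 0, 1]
ds^2 = g_{ij} dx^i dx^j; only the non-zero components contribute.
ds^2 = dx^2 + dy^2 + dz^2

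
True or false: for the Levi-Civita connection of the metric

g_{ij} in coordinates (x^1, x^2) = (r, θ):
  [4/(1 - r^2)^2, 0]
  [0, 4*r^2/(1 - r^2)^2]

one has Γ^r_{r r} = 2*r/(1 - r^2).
Γ^r_{r r} = (1/2) g^{rr} (∂_r g_{rr} + ∂_r g_{rr} - ∂_r g_{rr}) = (1/2)((1 - r^2)^2/4)((16*r/(1 - r^2)^3) + (16*r/(1 - r^2)^3) - (16*r/(1 - r^2)^3)) = 2*r/(1 - r^2)
This equals the proposed value 2*r/(1 - r^2).
True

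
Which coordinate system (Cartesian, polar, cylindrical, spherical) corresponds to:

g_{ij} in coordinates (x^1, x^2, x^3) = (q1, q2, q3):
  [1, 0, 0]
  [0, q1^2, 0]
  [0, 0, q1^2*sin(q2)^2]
The line element ds^2 = dq1^2 + q1^2 dq2^2 + q1^2 sin(q2)^2 dq3^2 is dr^2 + r^2 dθ^2 + r^2 sin(θ)^2 dφ^2 with q1 = r, q2 = θ, q3 = φ.
spherical coordinates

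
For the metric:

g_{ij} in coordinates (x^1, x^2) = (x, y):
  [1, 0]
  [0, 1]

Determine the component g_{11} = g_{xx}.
With x^1 = x, x^2 = y, g_{11} = g_{xx} is the row-1, column-1 entry of the matrix.
g_{11} = 1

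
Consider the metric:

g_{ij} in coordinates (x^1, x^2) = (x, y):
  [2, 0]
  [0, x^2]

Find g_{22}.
With x^1 = x, x^2 = y, g_{22} = g_{yy} is the row-2, column-2 entry of the matrix.
g_{22} = x^2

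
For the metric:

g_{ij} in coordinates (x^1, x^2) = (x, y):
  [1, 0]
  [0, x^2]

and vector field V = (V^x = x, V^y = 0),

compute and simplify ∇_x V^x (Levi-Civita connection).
Non-zero Christoffel symbols:
Γ^x_{y y} = -x
Γ^y_{x y} = 1/x
∇_x V^x = ∂_x V^x + Γ^x_{x j} V^j
  = (1) + (0)(x) + (0)(0)
  = 1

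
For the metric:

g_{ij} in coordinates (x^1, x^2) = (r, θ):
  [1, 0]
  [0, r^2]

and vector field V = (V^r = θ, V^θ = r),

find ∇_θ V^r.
Non-zero Christoffel symbols:
Γ^r_{θ θ} = -r
Γ^θ_{r θ} = 1/r
∇_θ V^r = ∂_θ V^r + Γ^r_{θ j} V^j
  = (1) + (0)(θ) + (-r)(r)
  = 1 - r^2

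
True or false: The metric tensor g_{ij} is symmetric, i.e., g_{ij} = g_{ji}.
By definition the metric is a symmetric bilinear form, g_{ij} = g_{ji}.
True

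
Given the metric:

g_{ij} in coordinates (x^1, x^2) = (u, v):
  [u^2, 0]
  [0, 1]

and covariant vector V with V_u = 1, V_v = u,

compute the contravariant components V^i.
Inverse metric (diagonal): g^{uu} = 1/u^2, g^{vv} = 1
V^i = g^{ij} V_j:
V^u = (1/u^2)(1) + (0)(u) = 1/u^2
V^v = (0)(1) + (1)(u) = u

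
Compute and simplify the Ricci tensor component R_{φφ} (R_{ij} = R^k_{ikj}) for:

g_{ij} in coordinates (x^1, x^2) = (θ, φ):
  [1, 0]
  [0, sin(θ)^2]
Non-zero Christoffel symbols (Γ^k_{ij} = Γ^k_{ji}):
Γ^θ_{φ φ} = -sin(2*θ)/2
Γ^φ_{θ φ} = 1/tan(θ)
R^θ_{φ θ φ} = ∂_θ Γ^θ_{φ φ} - ∂_φ Γ^θ_{φ θ} + Γ^θ_{θ m} Γ^m_{φ φ} - Γ^θ_{φ m} Γ^m_{φ θ}
  = (-cos(2*θ)) - (0) + (0) - (-cos(θ)^2) = sin(θ)^2
R^φ_{φ φ φ} = 0 (a repeated index in an antisymmetric pair)
R_{φφ} = R^θ_{φ θ φ} + R^φ_{φ φ φ} = (sin(θ)^2) + (0) = sin(θ)^2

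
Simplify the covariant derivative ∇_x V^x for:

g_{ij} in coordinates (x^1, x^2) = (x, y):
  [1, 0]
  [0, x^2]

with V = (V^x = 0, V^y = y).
Non-zero Christoffel symbols:
Γ^x_{y y} = -x
Γ^y_{x y} = 1/x
∇_x V^x = ∂_x V^x + Γ^x_{x j} V^j
  = (0) + (0)(0) + (0)(y)
  = 0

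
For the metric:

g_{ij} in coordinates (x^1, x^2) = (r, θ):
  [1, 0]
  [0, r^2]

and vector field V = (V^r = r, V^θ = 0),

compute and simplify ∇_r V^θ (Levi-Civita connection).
Non-zero Christoffel symbols:
Γ^r_{θ θ} = -r
Γ^θ_{r θ} = 1/r
∇_r V^θ = ∂_r V^θ + Γ^θ_{r j} V^j
  = (0) + (0)(r) + (1/r)(0)
  = 0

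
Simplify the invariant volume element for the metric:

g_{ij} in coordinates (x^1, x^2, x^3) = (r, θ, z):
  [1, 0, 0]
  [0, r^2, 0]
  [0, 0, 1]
det(g) = r^2
√|det(g)| = r
Volume element: dV = r dr dθ dz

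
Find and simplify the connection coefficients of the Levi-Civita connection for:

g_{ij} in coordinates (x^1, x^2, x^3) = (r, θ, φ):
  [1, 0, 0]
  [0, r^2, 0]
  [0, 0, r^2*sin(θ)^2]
Using Γ^k_{ij} = (1/2) g^{km} (∂_i g_{mj} + ∂_j g_{mi} - ∂_m g_{ij}); the metric is diagonal, so only the m = k term contributes.
Non-zero symbols (using the symmetry Γ^k_{ij} = Γ^k_{ji}):
Γ^r_{θ θ} = (1/2) g^{rr} (∂_θ g_{rθ} + ∂_θ g_{rθ} - ∂_r g_{θθ}) = (1/2)(1)((0) + (0) - (2*r)) = -r
Γ^r_{φ φ} = (1/2) g^{rr} (∂_φ g_{rφ} + ∂_φ g_{rφ} - ∂_r g_{φφ}) = (1/2)(1)((0) + (0) - (2*r*sin(θ)^2)) = -r*sin(θ)^2
Γ^θ_{r θ} = (1/2) g^{θθ} (∂_r g_{θθ} + ∂_θ g_{θr} - ∂_θ g_{rθ}) = (1/2)(1/r^2)((2*r) + (0) - (0)) = 1/r
Γ^θ_{φ φ} = (1/2) g^{θθ} (∂_φ g_{θφ} + ∂_φ g_{θφ} - ∂_θ g_{φφ}) = (1/2)(1/r^2)((0) + (0) - (r^2*sin(2*θ))) = -sin(2*θ)/2
Γ^φ_{r φ} = (1/2) g^{φφ} (∂_r g_{φφ} + ∂_φ g_{φr} - ∂_φ g_{rφ}) = (1/2)(1/(r^2*sin(θ)^2))((2*r*sin(θ)^2) + (0) - (0)) = 1/r
Γ^φ_{θ φ} = (1/2) g^{φφ} (∂_θ g_{φφ} + ∂_φ g_{φθ} - ∂_φ g_{θφ}) = (1/2)(1/(r^2*sin(θ)^2))((r^2*sin(2*θ)) + (0) - (0)) = 1/tan(θ)
All other Christoffel symbols are zero.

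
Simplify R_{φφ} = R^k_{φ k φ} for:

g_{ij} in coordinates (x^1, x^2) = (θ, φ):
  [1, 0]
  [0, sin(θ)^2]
Non-zero Christoffel symbols (Γ^k_{ij} = Γ^k_{ji}):
Γ^θ_{φ φ} = -sin(2*θ)/2
Γ^φ_{θ φ} = 1/tan(θ)
R^θ_{φ θ φ} = ∂_θ Γ^θ_{φ φ} - ∂_φ Γ^θ_{φ θ} + Γ^θ_{θ m} Γ^m_{φ φ} - Γ^θ_{φ m} Γ^m_{φ θ}
  = (-cos(2*θ)) - (0) + (0) - (-cos(θ)^2) = sin(θ)^2
R^φ_{φ φ φ} = 0 (a repeated index in an antisymmetric pair)
R_{φφ} = R^θ_{φ θ φ} + R^φ_{φ φ φ} = (sin(θ)^2) + (0) = sin(θ)^2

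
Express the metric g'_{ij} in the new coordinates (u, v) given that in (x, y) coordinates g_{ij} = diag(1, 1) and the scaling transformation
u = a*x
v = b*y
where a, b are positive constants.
Invert the transformation: x = u/a, y = v/b
g'_{ij} = (∂x^k/∂x'^i)(∂x^l/∂x'^j) g_{kl}; with g_{kl} = δ_{kl} this is Σ_k (∂x^k/∂x'^i)(∂x^k/∂x'^j).
Jacobian: ∂x/∂u = 1/a, ∂x/∂v = 0, ∂y/∂u = 0, ∂y/∂v = 1/b
g'_{uu} = (1/a)(1/a) + (0)(0) = 1/a^2
g'_{uv} = (1/a)(0) + (0)(1/b) = 0
g'_{vv} = (0)(0) + (1/b)(1/b) = 1/b^2
g'_{ij} = diag(1/a^2, 1/b^2)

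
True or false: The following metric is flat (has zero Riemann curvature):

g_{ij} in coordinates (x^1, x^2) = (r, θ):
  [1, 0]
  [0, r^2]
Non-zero Christoffel symbols:
Γ^r_{θ θ} = -r
Γ^θ_{r θ} = 1/r
Ricci tensor: R_{rr} = 0, R_{rθ} = 0, R_{θθ} = 0
All R_{ij} vanish; in 2 dimensions the Riemann tensor is fully determined by the Ricci tensor, so R^i_{jkl} = 0: the metric is flat (curvilinear coordinates on flat space).
True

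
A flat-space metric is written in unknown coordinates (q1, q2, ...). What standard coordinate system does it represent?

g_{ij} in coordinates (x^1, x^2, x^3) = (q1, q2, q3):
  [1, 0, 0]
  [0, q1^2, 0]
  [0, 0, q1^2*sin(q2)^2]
The line element ds^2 = dq1^2 + q1^2 dq2^2 + q1^2 sin(q2)^2 dq3^2 is dr^2 + r^2 dθ^2 + r^2 sin(θ)^2 dφ^2 with q1 = r, q2 = θ, q3 = φ.
spherical coordinates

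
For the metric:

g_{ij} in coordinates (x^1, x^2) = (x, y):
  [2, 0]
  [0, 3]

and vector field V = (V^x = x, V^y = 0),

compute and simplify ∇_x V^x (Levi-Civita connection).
All Christoffel symbols are zero.
∇_x V^x = ∂_x V^x + Γ^x_{x j} V^j
  = (1) + (0)(x) + (0)(0)
  = 1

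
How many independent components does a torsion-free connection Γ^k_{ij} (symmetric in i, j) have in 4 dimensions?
Γ^k_{ij} has n choices for the upper index and n(n+1)/2 independent symmetric lower index pairs.
Total = 4 × 4×5/2 = 4 × 10 = 40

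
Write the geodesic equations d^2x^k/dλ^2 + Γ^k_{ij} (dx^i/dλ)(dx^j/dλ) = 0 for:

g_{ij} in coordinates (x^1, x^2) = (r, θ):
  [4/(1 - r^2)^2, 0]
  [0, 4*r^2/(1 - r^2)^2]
Geodesic equation: d^2x^k/dλ^2 + Γ^k_{ij} (dx^i/dλ)(dx^j/dλ) = 0.
Non-zero Christoffel symbols:
Γ^r_{r r} = 2*r/(1 - r^2)
Γ^r_{θ θ} = (r^3 + r)/(r^2 - 1)
Γ^θ_{r θ} = (-r^2 - 1)/(r^3 - r)
Substituting (the symmetric pair Γ^k_{ij}, Γ^k_{ji} combines into a factor 2):
d^2r/dλ^2 + (2*r/(1 - r^2)) (dr/dλ)^2 + ((r^3 + r)/(r^2 - 1)) (dθ/dλ)^2 = 0
d^2θ/dλ^2 + ((-2*r^2 - 2)/(r^3 - r)) (dr/dλ)(dθ/dλ) = 0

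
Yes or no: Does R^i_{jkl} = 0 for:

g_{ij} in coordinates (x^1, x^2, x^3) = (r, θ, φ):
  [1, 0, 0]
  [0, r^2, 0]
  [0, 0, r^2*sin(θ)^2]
Non-zero Christoffel symbols:
Γ^r_{θ θ} = -r
Γ^r_{φ φ} = -r*sin(θ)^2
Γ^θ_{r θ} = 1/r
Γ^θ_{φ φ} = -sin(2*θ)/2
Γ^φ_{r φ} = 1/r
Γ^φ_{θ φ} = 1/tan(θ)
Ricci tensor: R_{rr} = 0, R_{rθ} = 0, R_{rφ} = 0, R_{θθ} = 0, R_{θφ} = 0, R_{φφ} = 0
All R_{ij} vanish; in 3 dimensions the Riemann tensor is fully determined by the Ricci tensor, so R^i_{jkl} = 0: the metric is flat (curvilinear coordinates on flat space).
Yes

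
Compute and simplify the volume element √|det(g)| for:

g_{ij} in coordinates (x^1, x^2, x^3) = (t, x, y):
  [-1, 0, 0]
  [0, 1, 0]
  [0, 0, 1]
det(g) = -1
√|det(g)| = 1
Volume element: dV = 1 dt dx dy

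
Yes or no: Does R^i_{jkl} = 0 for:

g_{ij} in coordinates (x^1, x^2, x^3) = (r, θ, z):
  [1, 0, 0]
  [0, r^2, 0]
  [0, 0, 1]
Non-zero Christoffel symbols:
Γ^r_{θ θ} = -r
Γ^θ_{r θ} = 1/r
Ricci tensor: R_{rr} = 0, R_{rθ} = 0, R_{rz} = 0, R_{θθ} = 0, R_{θz} = 0, R_{zz} = 0
All R_{ij} vanish; in 3 dimensions the Riemann tensor is fully determined by the Ricci tensor, so R^i_{jkl} = 0: the metric is flat (curvilinear coordinates on flat space).
Yes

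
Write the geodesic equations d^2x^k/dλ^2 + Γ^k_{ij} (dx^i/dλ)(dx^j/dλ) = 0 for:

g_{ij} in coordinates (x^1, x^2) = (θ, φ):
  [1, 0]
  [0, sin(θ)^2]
Geodesic equation: d^2x^k/dλ^2 + Γ^k_{ij} (dx^i/dλ)(dx^j/dλ) = 0.
Non-zero Christoffel symbols:
Γ^θ_{φ φ} = -sin(2*θ)/2
Γ^φ_{θ φ} = 1/tan(θ)
Substituting (the symmetric pair Γ^k_{ij}, Γ^k_{ji} combines into a factor 2):
d^2θ/dλ^2 - (sin(2*θ)/2) (dφ/dλ)^2 = 0
d^2φ/dλ^2 + (2/tan(θ)) (dθ/dλ)(dφ/dλ) = 0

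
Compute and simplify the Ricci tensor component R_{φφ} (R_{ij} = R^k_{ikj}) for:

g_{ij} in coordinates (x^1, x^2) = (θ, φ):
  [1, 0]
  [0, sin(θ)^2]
Non-zero Christoffel symbols (Γ^k_{ij} = Γ^k_{ji}):
Γ^θ_{φ φ} = -sin(2*θ)/2
Γ^φ_{θ φ} = 1/tan(θ)
R^θ_{φ θ φ} = ∂_θ Γ^θ_{φ φ} - ∂_φ Γ^θ_{φ θ} + Γ^θ_{θ m} Γ^m_{φ φ} - Γ^θ_{φ m} Γ^m_{φ θ}
  = (-cos(2*θ)) - (0) + (0) - (-cos(θ)^2) = sin(θ)^2
R^φ_{φ φ φ} = 0 (a repeated index in an antisymmetric pair)
R_{φφ} = R^θ_{φ θ φ} + R^φ_{φ φ φ} = (sin(θ)^2) + (0) = sin(θ)^2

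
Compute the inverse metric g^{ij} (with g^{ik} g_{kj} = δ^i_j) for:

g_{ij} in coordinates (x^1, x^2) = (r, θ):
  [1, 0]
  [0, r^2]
The metric is diagonal, so g^{ij} is diagonal with entries 1/g_{ii}: diag(1, 1/(r^2)).
g^{ij}:
  [1, 0]
  [0, 1/r^2]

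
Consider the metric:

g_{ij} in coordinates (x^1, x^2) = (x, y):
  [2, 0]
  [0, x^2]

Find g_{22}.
With x^1 = x, x^2 = y, g_{22} = g_{yy} is the row-2, column-2 entry of the matrix.
g_{22} = x^2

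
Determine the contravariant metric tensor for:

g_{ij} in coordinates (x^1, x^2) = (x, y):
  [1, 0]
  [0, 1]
The metric is diagonal, so g^{ij} is diagonal with entries 1/g_{ii}: diag(1, 1).
g^{ij}:
  [1, 0]
  [0, 1]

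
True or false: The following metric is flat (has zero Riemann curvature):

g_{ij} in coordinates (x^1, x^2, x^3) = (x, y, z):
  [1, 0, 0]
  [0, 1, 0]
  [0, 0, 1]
All metric components are constant, so every Christoffel symbol vanishes and R^i_{jkl} = 0.
True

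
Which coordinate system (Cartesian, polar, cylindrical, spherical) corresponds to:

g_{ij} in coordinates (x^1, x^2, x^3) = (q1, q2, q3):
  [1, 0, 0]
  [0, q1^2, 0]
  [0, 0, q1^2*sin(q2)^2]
The line element ds^2 = dq1^2 + q1^2 dq2^2 + q1^2 sin(q2)^2 dq3^2 is dr^2 + r^2 dθ^2 + r^2 sin(θ)^2 dφ^2 with q1 = r, q2 = θ, q3 = φ.
spherical coordinates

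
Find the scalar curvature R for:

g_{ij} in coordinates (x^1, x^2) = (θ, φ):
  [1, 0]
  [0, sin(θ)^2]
Non-zero Christoffel symbols (Γ^k_{ij} = Γ^k_{ji}):
Γ^θ_{φ φ} = -sin(2*θ)/2
Γ^φ_{θ φ} = 1/tan(θ)
Ricci tensor (R_{ij} = R^k_{ikj}): R_{θθ} = 1, R_{θφ} = 0, R_{φφ} = sin(θ)^2
Inverse metric: g^{θθ} = 1, g^{φφ} = 1/sin(θ)^2
R = g^{ij} R_{ij} = (1)(1) + (1/sin(θ)^2)(sin(θ)^2) = 2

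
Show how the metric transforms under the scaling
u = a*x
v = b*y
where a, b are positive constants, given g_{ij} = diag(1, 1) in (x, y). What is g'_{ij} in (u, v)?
Invert the transformation: x = u/a, y = v/b
g'_{ij} = (∂x^k/∂x'^i)(∂x^l/∂x'^j) g_{kl}; with g_{kl} = δ_{kl} this is Σ_k (∂x^k/∂x'^i)(∂x^k/∂x'^j).
Jacobian: ∂x/∂u = 1/a, ∂x/∂v = 0, ∂y/∂u = 0, ∂y/∂v = 1/b
g'_{uu} = (1/a)(1/a) + (0)(0) = 1/a^2
g'_{uv} = (1/a)(0) + (0)(1/b) = 0
g'_{vv} = (0)(0) + (1/b)(1/b) = 1/b^2
g'_{ij} = diag(1/a^2, 1/b^2)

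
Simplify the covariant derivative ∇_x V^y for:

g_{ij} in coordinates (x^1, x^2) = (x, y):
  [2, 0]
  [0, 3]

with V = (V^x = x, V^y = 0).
All Christoffel symbols are zero.
∇_x V^y = ∂_x V^y + Γ^y_{x j} V^j
  = (0) + (0)(x) + (0)(0)
  = 0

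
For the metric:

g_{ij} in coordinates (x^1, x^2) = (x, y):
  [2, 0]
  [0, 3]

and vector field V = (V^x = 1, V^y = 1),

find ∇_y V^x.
All Christoffel symbols are zero.
∇_y V^x = ∂_y V^x + Γ^x_{y j} V^j
  = (0) + (0)(1) + (0)(1)
  = 0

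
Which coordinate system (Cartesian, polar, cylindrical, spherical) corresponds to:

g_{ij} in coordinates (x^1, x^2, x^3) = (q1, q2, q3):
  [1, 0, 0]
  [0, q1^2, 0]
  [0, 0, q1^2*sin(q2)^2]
The line element ds^2 = dq1^2 + q1^2 dq2^2 + q1^2 sin(q2)^2 dq3^2 is dr^2 + r^2 dθ^2 + r^2 sin(θ)^2 dφ^2 with q1 = r, q2 = θ, q3 = φ.
spherical coordinates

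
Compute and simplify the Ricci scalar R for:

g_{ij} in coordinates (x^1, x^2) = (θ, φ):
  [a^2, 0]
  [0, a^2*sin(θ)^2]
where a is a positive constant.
Non-zero Christoffel symbols (Γ^k_{ij} = Γ^k_{ji}):
Γ^θ_{φ φ} = -sin(2*θ)/2
Γ^φ_{θ φ} = 1/tan(θ)
Ricci tensor (R_{ij} = R^k_{ikj}): R_{θθ} = 1, R_{θφ} = 0, R_{φφ} = sin(θ)^2
Inverse metric: g^{θθ} = 1/a^2, g^{φφ} = 1/(a^2*sin(θ)^2)
R = g^{ij} R_{ij} = (1/a^2)(1) + (1/(a^2*sin(θ)^2))(sin(θ)^2) = 2/a^2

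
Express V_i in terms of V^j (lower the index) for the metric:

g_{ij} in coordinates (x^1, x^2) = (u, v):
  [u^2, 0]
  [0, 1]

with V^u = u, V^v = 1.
V_i = g_{ij} V^j:
V_u = (u^2)(u) + (0)(1) = u^3
V_v = (0)(u) + (1)(1) = 1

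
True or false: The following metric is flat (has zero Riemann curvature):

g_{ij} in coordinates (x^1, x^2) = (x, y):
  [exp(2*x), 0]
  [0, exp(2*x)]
Non-zero Christoffel symbols:
Γ^x_{x x} = 1
Γ^x_{y y} = -1
Γ^y_{x y} = 1
Ricci tensor: R_{xx} = 0, R_{xy} = 0, R_{yy} = 0
All R_{ij} vanish; in 2 dimensions the Riemann tensor is fully determined by the Ricci tensor, so R^i_{jkl} = 0: the metric is flat (curvilinear coordinates on flat space).
True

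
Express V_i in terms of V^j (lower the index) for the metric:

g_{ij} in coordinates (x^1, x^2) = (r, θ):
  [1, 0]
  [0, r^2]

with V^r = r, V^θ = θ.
V_i = g_{ij} V^j:
V_r = (1)(r) + (0)(θ) = r
V_θ = (0)(r) + (r^2)(θ) = r^2*θ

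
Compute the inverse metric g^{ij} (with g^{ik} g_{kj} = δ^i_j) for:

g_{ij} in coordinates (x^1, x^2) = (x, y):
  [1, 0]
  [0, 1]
The metric is diagonal, so g^{ij} is diagonal with entries 1/g_{ii}: diag(1, 1).
g^{ij}:
  [1, 0]
  [0, 1]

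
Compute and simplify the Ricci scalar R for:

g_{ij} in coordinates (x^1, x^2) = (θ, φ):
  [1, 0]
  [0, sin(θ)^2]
Non-zero Christoffel symbols (Γ^k_{ij} = Γ^k_{ji}):
Γ^θ_{φ φ} = -sin(2*θ)/2
Γ^φ_{θ φ} = 1/tan(θ)
Ricci tensor (R_{ij} = R^k_{ikj}): R_{θθ} = 1, R_{θφ} = 0, R_{φφ} = sin(θ)^2
Inverse metric: g^{θθ} = 1, g^{φφ} = 1/sin(θ)^2
R = g^{ij} R_{ij} = (1)(1) + (1/sin(θ)^2)(sin(θ)^2) = 2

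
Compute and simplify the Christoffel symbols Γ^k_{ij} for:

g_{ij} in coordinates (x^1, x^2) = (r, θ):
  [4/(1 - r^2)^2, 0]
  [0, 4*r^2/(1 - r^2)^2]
Using Γ^k_{ij} = (1/2) g^{km} (∂_i g_{mj} + ∂_j g_{mi} - ∂_m g_{ij}); the metric is diagonal, so only the m = k term contributes.
Non-zero symbols (using the symmetry Γ^k_{ij} = Γ^k_{ji}):
Γ^r_{r r} = (1/2) g^{rr} (∂_r g_{rr} + ∂_r g_{rr} - ∂_r g_{rr}) = (1/2)((1 - r^2)^2/4)((16*r/(1 - r^2)^3) + (16*r/(1 - r^2)^3) - (16*r/(1 - r^2)^3)) = 2*r/(1 - r^2)
Γ^r_{θ θ} = (1/2) g^{rr} (∂_θ g_{rθ} + ∂_θ g_{rθ} - ∂_r g_{θθ}) = (1/2)((1 - r^2)^2/4)((0) + (0) - (-8*(r^3 + r)/(r^2 - 1)^3)) = (r^3 + r)/(r^2 - 1)
Γ^θ_{r θ} = (1/2) g^{θθ} (∂_r g_{θθ} + ∂_θ g_{θr} - ∂_θ g_{rθ}) = (1/2)((1 - r^2)^2/(4*r^2))((-8*(r^3 + r)/(r^2 - 1)^3) + (0) - (0)) = (-r^2 - 1)/(r^3 - r)
All other Christoffel symbols are zero.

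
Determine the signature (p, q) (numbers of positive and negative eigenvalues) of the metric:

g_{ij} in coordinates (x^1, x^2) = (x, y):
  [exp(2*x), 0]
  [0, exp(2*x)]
The metric is diagonal, so its eigenvalues are the diagonal entries: exp(2*x), exp(2*x) (at a generic point, where coordinate-dependent entries are positive).
2 positive, 0 negative.
(2, 0) - Riemannian (positive definite)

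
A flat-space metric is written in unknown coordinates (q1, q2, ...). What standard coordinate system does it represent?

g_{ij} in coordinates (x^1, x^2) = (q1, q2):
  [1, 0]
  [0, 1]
All components are constant and the metric is the identity, i.e. orthonormal rectilinear coordinates.
Cartesian (2D) coordinates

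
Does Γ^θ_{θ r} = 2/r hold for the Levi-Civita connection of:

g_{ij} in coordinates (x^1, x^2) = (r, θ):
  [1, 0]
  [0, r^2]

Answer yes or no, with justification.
Γ^θ_{θ r} = (1/2) g^{θθ} (∂_θ g_{θr} + ∂_r g_{θθ} - ∂_θ g_{θr}) = (1/2)(1/r^2)((0) + (2*r) - (0)) = 1/r
This differs from the proposed value 2/r.
No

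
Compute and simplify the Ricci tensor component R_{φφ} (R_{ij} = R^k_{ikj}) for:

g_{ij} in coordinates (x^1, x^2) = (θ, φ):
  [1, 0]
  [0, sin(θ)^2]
Non-zero Christoffel symbols (Γ^k_{ij} = Γ^k_{ji}):
Γ^θ_{φ φ} = -sin(2*θ)/2
Γ^φ_{θ φ} = 1/tan(θ)
R^θ_{φ θ φ} = ∂_θ Γ^θ_{φ φ} - ∂_φ Γ^θ_{φ θ} + Γ^θ_{θ m} Γ^m_{φ φ} - Γ^θ_{φ m} Γ^m_{φ θ}
  = (-cos(2*θ)) - (0) + (0) - (-cos(θ)^2) = sin(θ)^2
R^φ_{φ φ φ} = 0 (a repeated index in an antisymmetric pair)
R_{φφ} = R^θ_{φ θ φ} + R^φ_{φ φ φ} = (sin(θ)^2) + (0) = sin(θ)^2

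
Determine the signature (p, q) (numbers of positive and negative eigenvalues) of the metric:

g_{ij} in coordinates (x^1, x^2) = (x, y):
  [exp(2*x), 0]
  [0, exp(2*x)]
The metric is diagonal, so its eigenvalues are the diagonal entries: exp(2*x), exp(2*x) (at a generic point, where coordinate-dependent entries are positive).
2 positive, 0 negative.
(2, 0) - Riemannian (positive definite)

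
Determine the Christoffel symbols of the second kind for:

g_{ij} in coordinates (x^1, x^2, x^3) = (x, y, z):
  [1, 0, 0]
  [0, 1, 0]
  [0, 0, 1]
Using Γ^k_{ij} = (1/2) g^{km} (∂_i g_{mj} + ∂_j g_{mi} - ∂_m g_{ij}); the metric is diagonal, so only the m = k term contributes.
Every metric component is constant, so all ∂_m g_{ij} = 0 and every Christoffel symbol vanishes.
All Christoffel symbols are zero.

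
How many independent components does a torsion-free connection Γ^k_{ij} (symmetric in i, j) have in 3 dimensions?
Γ^k_{ij} has n choices for the upper index and n(n+1)/2 independent symmetric lower index pairs.
Total = 3 × 3×4/2 = 3 × 6 = 18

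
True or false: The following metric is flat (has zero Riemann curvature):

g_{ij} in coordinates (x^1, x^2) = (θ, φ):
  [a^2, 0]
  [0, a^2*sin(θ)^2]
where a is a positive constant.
Non-zero Christoffel symbols:
Γ^θ_{φ φ} = -sin(2*θ)/2
Γ^φ_{θ φ} = 1/tan(θ)
Ricci tensor: R_{θθ} = 1, R_{θφ} = 0, R_{φφ} = sin(θ)^2
The Ricci tensor is non-zero, so the Riemann tensor is non-zero: not flat.
False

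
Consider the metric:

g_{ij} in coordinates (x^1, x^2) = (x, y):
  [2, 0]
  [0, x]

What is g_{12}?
With x^1 = x, x^2 = y, g_{12} = g_{xy} is the row-1, column-2 entry of the matrix.
g_{12} = 0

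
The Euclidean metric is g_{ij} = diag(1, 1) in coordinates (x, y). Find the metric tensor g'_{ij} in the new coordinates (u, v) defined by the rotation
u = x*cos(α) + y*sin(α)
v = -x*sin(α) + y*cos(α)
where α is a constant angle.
Invert the transformation: x = u*cos(α) - v*sin(α), y = u*sin(α) + v*cos(α)
g'_{ij} = (∂x^k/∂x'^i)(∂x^l/∂x'^j) g_{kl}; with g_{kl} = δ_{kl} this is Σ_k (∂x^k/∂x'^i)(∂x^k/∂x'^j).
Jacobian: ∂x/∂u = cos(α), ∂x/∂v = -sin(α), ∂y/∂u = sin(α), ∂y/∂v = cos(α)
g'_{uu} = (cos(α))(cos(α)) + (sin(α))(sin(α)) = 1
g'_{uv} = (cos(α))(-sin(α)) + (sin(α))(cos(α)) = 0
g'_{vv} = (-sin(α))(-sin(α)) + (cos(α))(cos(α)) = 1
g'_{ij} = diag(1, 1)
The Euclidean metric is invariant under rotations.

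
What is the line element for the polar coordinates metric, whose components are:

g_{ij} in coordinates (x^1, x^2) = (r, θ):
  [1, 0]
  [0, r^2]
ds^2 = g_{ij} dx^i dx^j; only the non-zero components contribute.
ds^2 = dr^2 + r^2 dθ^2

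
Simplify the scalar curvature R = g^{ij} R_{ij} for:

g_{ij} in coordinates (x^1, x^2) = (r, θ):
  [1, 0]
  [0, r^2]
Non-zero Christoffel symbols (Γ^k_{ij} = Γ^k_{ji}):
Γ^r_{θ θ} = -r
Γ^θ_{r θ} = 1/r
Ricci tensor (R_{ij} = R^k_{ikj}): R_{rr} = 0, R_{rθ} = 0, R_{θθ} = 0
Inverse metric: g^{rr} = 1, g^{θθ} = 1/r^2
R = g^{ij} R_{ij} = (1)(0) + (1/r^2)(0) = 0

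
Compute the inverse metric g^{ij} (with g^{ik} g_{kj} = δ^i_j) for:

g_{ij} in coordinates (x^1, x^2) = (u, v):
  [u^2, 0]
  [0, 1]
The metric is diagonal, so g^{ij} is diagonal with entries 1/g_{ii}: diag(1/(u^2), 1).
g^{ij}:
  [1/u^2, 0]
  [0, 1]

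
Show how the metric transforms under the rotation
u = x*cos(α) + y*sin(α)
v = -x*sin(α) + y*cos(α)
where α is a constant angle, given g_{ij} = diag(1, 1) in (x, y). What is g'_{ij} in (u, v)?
Invert the transformation: x = u*cos(α) - v*sin(α), y = u*sin(α) + v*cos(α)
g'_{ij} = (∂x^k/∂x'^i)(∂x^l/∂x'^j) g_{kl}; with g_{kl} = δ_{kl} this is Σ_k (∂x^k/∂x'^i)(∂x^k/∂x'^j).
Jacobian: ∂x/∂u = cos(α), ∂x/∂v = -sin(α), ∂y/∂u = sin(α), ∂y/∂v = cos(α)
g'_{uu} = (cos(α))(cos(α)) + (sin(α))(sin(α)) = 1
g'_{uv} = (cos(α))(-sin(α)) + (sin(α))(cos(α)) = 0
g'_{vv} = (-sin(α))(-sin(α)) + (cos(α))(cos(α)) = 1
g'_{ij} = diag(1, 1)
The Euclidean metric is invariant under rotations.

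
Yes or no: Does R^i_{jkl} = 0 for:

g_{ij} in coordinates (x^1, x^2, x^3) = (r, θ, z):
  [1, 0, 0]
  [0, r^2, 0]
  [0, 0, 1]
Non-zero Christoffel symbols:
Γ^r_{θ θ} = -r
Γ^θ_{r θ} = 1/r
Ricci tensor: R_{rr} = 0, R_{rθ} = 0, R_{rz} = 0, R_{θθ} = 0, R_{θz} = 0, R_{zz} = 0
All R_{ij} vanish; in 3 dimensions the Riemann tensor is fully determined by the Ricci tensor, so R^i_{jkl} = 0: the metric is flat (curvilinear coordinates on flat space).
Yes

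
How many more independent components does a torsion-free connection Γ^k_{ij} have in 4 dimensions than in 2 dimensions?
Independent components in n dimensions: n × n(n+1)/2 = n^2(n+1)/2.
4D: 4 × 10 = 40
2D: 2 × 3 = 6
Difference = 40 - 6 = 34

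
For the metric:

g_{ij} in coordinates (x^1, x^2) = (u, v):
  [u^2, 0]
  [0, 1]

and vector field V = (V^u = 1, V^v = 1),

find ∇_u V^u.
Non-zero Christoffel symbols:
Γ^u_{u u} = 1/u
∇_u V^u = ∂_u V^u + Γ^u_{u j} V^j
  = (0) + (1/u)(1) + (0)(1)
  = 1/u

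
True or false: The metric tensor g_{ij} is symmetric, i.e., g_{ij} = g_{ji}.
By definition the metric is a symmetric bilinear form, g_{ij} = g_{ji}.
True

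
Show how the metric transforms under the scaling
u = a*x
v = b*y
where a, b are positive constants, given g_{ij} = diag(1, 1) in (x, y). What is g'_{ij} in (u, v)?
Invert the transformation: x = u/a, y = v/b
g'_{ij} = (∂x^k/∂x'^i)(∂x^l/∂x'^j) g_{kl}; with g_{kl} = δ_{kl} this is Σ_k (∂x^k/∂x'^i)(∂x^k/∂x'^j).
Jacobian: ∂x/∂u = 1/a, ∂x/∂v = 0, ∂y/∂u = 0, ∂y/∂v = 1/b
g'_{uu} = (1/a)(1/a) + (0)(0) = 1/a^2
g'_{uv} = (1/a)(0) + (0)(1/b) = 0
g'_{vv} = (0)(0) + (1/b)(1/b) = 1/b^2
g'_{ij} = diag(1/a^2, 1/b^2)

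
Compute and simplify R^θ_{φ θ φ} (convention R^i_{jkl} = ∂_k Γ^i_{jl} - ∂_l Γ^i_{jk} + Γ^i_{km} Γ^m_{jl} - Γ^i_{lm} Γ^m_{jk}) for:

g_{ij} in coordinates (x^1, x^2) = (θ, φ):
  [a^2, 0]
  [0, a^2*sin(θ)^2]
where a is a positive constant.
Non-zero Christoffel symbols (Γ^k_{ij} = Γ^k_{ji}):
Γ^θ_{φ φ} = -sin(2*θ)/2
Γ^φ_{θ φ} = 1/tan(θ)
R^θ_{φ θ φ} = ∂_θ Γ^θ_{φ φ} - ∂_φ Γ^θ_{φ θ} + Γ^θ_{θ m} Γ^m_{φ φ} - Γ^θ_{φ m} Γ^m_{φ θ}
  = (-cos(2*θ)) - (0) + (0) - (-cos(θ)^2) = sin(θ)^2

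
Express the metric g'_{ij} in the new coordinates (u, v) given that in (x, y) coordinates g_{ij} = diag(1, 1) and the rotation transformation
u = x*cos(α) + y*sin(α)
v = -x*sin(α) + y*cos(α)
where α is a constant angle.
Invert the transformation: x = u*cos(α) - v*sin(α), y = u*sin(α) + v*cos(α)
g'_{ij} = (∂x^k/∂x'^i)(∂x^l/∂x'^j) g_{kl}; with g_{kl} = δ_{kl} this is Σ_k (∂x^k/∂x'^i)(∂x^k/∂x'^j).
Jacobian: ∂x/∂u = cos(α), ∂x/∂v = -sin(α), ∂y/∂u = sin(α), ∂y/∂v = cos(α)
g'_{uu} = (cos(α))(cos(α)) + (sin(α))(sin(α)) = 1
g'_{uv} = (cos(α))(-sin(α)) + (sin(α))(cos(α)) = 0
g'_{vv} = (-sin(α))(-sin(α)) + (cos(α))(cos(α)) = 1
g'_{ij} = diag(1, 1)
The Euclidean metric is invariant under rotations.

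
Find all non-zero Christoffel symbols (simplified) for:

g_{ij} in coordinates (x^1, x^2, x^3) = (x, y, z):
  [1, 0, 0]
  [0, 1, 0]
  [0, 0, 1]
Using Γ^k_{ij} = (1/2) g^{km} (∂_i g_{mj} + ∂_j g_{mi} - ∂_m g_{ij}); the metric is diagonal, so only the m = k term contributes.
Every metric component is constant, so all ∂_m g_{ij} = 0 and every Christoffel symbol vanishes.
All Christoffel symbols are zero.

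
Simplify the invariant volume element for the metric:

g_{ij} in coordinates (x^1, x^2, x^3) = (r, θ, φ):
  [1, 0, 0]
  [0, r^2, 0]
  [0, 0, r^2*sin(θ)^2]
det(g) = r^4*sin(θ)^2
√|det(g)| = r^2*sin(θ) (taking 0 < θ < π so that |sin(θ)| = sin(θ))
Volume element: dV = r^2*sin(θ) dr dθ dφ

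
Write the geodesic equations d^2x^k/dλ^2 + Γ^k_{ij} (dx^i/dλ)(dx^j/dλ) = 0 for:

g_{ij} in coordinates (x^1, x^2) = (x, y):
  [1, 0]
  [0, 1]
Geodesic equation: d^2x^k/dλ^2 + Γ^k_{ij} (dx^i/dλ)(dx^j/dλ) = 0.
All Christoffel symbols vanish, so the geodesics are straight lines:
d^2x/dλ^2 = 0
d^2y/dλ^2 = 0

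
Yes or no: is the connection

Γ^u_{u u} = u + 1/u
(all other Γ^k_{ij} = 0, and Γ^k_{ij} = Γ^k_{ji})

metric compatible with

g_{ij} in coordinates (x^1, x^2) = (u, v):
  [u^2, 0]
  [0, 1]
Using ∇_k g_{ij} = ∂_k g_{ij} - Γ^m_{ki} g_{mj} - Γ^m_{kj} g_{im}:
∇_u g_{uu} = (2*u) - (u^3 + u) - (u^3 + u) = -2*u^3 ≠ 0
So the connection is not metric compatible (it is not the Levi-Civita connection).
No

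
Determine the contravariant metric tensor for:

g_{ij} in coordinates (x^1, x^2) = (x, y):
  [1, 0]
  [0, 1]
The metric is diagonal, so g^{ij} is diagonal with entries 1/g_{ii}: diag(1, 1).
g^{ij}:
  [1, 0]
  [0, 1]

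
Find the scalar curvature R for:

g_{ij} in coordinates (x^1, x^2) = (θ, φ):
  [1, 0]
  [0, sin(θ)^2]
Non-zero Christoffel symbols (Γ^k_{ij} = Γ^k_{ji}):
Γ^θ_{φ φ} = -sin(2*θ)/2
Γ^φ_{θ φ} = 1/tan(θ)
Ricci tensor (R_{ij} = R^k_{ikj}): R_{θθ} = 1, R_{θφ} = 0, R_{φφ} = sin(θ)^2
Inverse metric: g^{θθ} = 1, g^{φφ} = 1/sin(θ)^2
R = g^{ij} R_{ij} = (1)(1) + (1/sin(θ)^2)(sin(θ)^2) = 2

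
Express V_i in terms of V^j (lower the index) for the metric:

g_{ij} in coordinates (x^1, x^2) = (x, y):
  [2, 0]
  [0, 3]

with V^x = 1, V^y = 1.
V_i = g_{ij} V^j:
V_x = (2)(1) + (0)(1) = 2
V_y = (0)(1) + (3)(1) = 3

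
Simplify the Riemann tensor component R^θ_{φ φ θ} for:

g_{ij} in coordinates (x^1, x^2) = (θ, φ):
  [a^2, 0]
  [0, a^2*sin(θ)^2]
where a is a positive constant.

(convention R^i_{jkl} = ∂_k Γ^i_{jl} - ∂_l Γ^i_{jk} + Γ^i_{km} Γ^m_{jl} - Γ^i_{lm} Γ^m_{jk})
Non-zero Christoffel symbols (Γ^k_{ij} = Γ^k_{ji}):
Γ^θ_{φ φ} = -sin(2*θ)/2
Γ^φ_{θ φ} = 1/tan(θ)
R^θ_{φ φ θ} = ∂_φ Γ^θ_{φ θ} - ∂_θ Γ^θ_{φ φ} + Γ^θ_{φ m} Γ^m_{φ θ} - Γ^θ_{θ m} Γ^m_{φ φ}
  = (0) - (-cos(2*θ)) + (-cos(θ)^2) - (0) = -sin(θ)^2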